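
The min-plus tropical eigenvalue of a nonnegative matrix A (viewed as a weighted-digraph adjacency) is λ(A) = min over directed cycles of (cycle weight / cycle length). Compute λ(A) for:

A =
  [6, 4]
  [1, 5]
λ(A) = 5/2

Enumerate directed cycles and compute their means (weight / length). Sample:
  cycle 0 → 0: weight = 6, length = 1, mean = 6/1 ≈ 6.000
  cycle 1 → 1: weight = 5, length = 1, mean = 5/1 ≈ 5.000
  cycle 0 → 1 → 0: weight = 5, length = 2, mean = 5/2 ≈ 2.500
  cycle 1 → 0 → 1: weight = 5, length = 2, mean = 5/2 ≈ 2.500
Minimum mean = 2.500, attained e.g. along the cycle 0 → 1 → 0 with weight 5 and length 2. So λ(A) = 5/2 = 5/2.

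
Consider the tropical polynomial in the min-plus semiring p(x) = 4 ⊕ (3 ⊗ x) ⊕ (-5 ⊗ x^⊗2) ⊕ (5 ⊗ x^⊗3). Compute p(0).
p(0) = -5

A tropical monomial a ⊗ x^⊗i evaluates to a + i · x. Evaluating each term at x = 0:
  Term 0 contributes 4 + 0 · 0 = 4
  Term 1 contributes 3 + 1 · 0 = 3
  Term 2 contributes -5 + 2 · 0 = -5
  Term 3 contributes 5 + 3 · 0 = 5
p(0) = ⊕ of these = min[4, 3, -5, 5] = -5.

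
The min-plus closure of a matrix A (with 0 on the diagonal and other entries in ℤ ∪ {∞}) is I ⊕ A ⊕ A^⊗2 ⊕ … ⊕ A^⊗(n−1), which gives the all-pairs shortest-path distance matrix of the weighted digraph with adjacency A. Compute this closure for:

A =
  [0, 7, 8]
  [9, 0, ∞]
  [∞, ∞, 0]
Closure =
  [0, 7, 8]
  [9, 0, 17]
  [∞, ∞, 0]

This is the Floyd-Warshall all-pairs shortest-path computation. For each intermediate vertex k = 0, 1, …, 2, update dist[i][j] ← min(dist[i][j], dist[i][k] + dist[k][j]). The final matrix gives, for each (i, j), the minimum total weight of any directed path from i to j (possibly empty when i = j).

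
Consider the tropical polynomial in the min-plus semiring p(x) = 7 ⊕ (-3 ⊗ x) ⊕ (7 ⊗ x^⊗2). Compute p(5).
p(5) = 2

A tropical monomial a ⊗ x^⊗i evaluates to a + i · x. Evaluating each term at x = 5:
  Term 0 contributes 7 + 0 · 5 = 7
  Term 1 contributes -3 + 1 · 5 = 2
  Term 2 contributes 7 + 2 · 5 = 17
p(5) = ⊕ of these = min[7, 2, 17] = 2.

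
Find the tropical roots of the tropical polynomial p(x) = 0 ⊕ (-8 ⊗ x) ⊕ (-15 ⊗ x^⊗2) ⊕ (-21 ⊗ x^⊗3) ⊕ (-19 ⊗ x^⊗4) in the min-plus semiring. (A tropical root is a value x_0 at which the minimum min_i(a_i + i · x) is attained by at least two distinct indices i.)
Roots: {-2, 6, 7, 8}

Each tropical root is a break point of the lower envelope of the lines y = a_i + i · x (there are 5 lines, with slopes 0, 1, ..., 4). Only the lines that attain the minimum somewhere contribute to roots; other lines are dominated. Here the surviving (envelope) indices are i = 4, i = 3, i = 2, i = 1, i = 0.
Intersections between consecutive envelope lines give the roots: for adjacent envelope indices i < j the intersection is x = (a_i − a_j) / (j − i). Reading off the sorted break points: {-2, 6, 7, 8}.
Verification: at each break x_0, at least two indices attain the minimum of min_i(a_i + i · x_0).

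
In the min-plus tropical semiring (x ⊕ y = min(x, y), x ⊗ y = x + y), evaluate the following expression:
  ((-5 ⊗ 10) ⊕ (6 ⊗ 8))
((-5 ⊗ 10) ⊕ (6 ⊗ 8)) = 5

Expand innermost to outermost. Recall ⊕ takes the minimum of its arguments and ⊗ takes their sum. Working out the expression ((-5 ⊗ 10) ⊕ (6 ⊗ 8)) gives 5.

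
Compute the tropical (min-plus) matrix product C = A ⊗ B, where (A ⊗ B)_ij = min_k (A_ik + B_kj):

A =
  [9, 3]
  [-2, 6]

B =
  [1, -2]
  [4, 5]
A ⊗ B =
  [7, 7]
  [-1, -4]

Apply the min-plus product entry-by-entry:
  C[0][0] = min over k of (A[0][0] + B[0][0] = 9 + 1 = 10, A[0][1] + B[1][0] = 3 + 4 = 7) = 7 (attained at k = 1)
  C[0][1] = min over k of (A[0][0] + B[0][1] = 9 + -2 = 7, A[0][1] + B[1][1] = 3 + 5 = 8) = 7 (attained at k = 0)
  C[1][0] = min over k of (A[1][0] + B[0][0] = -2 + 1 = -1, A[1][1] + B[1][0] = 6 + 4 = 10) = -1 (attained at k = 0)
  C[1][1] = min over k of (A[1][0] + B[0][1] = -2 + -2 = -4, A[1][1] + B[1][1] = 6 + 5 = 11) = -4 (attained at k = 0)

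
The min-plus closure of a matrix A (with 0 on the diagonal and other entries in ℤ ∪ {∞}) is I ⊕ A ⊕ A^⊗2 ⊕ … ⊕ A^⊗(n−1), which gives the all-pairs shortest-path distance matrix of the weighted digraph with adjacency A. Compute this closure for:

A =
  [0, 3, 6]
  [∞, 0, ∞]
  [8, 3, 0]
Closure =
  [0, 3, 6]
  [∞, 0, ∞]
  [8, 3, 0]

This is the Floyd-Warshall all-pairs shortest-path computation. For each intermediate vertex k = 0, 1, …, 2, update dist[i][j] ← min(dist[i][j], dist[i][k] + dist[k][j]). The final matrix gives, for each (i, j), the minimum total weight of any directed path from i to j (possibly empty when i = j).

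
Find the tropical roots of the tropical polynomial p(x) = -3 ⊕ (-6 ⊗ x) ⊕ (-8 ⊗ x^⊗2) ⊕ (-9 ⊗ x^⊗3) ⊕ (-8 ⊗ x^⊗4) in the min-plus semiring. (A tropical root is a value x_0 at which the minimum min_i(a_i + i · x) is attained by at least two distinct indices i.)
Roots: {-1, 1, 2, 3}

Each tropical root is a break point of the lower envelope of the lines y = a_i + i · x (there are 5 lines, with slopes 0, 1, ..., 4). Only the lines that attain the minimum somewhere contribute to roots; other lines are dominated. Here the surviving (envelope) indices are i = 4, i = 3, i = 2, i = 1, i = 0.
Intersections between consecutive envelope lines give the roots: for adjacent envelope indices i < j the intersection is x = (a_i − a_j) / (j − i). Reading off the sorted break points: {-1, 1, 2, 3}.
Verification: at each break x_0, at least two indices attain the minimum of min_i(a_i + i · x_0).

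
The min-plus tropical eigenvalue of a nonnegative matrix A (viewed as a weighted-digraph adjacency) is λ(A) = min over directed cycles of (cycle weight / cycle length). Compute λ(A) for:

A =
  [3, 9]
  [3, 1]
λ(A) = 1

Enumerate directed cycles and compute their means (weight / length). Sample:
  cycle 0 → 0: weight = 3, length = 1, mean = 3/1 ≈ 3.000
  cycle 1 → 1: weight = 1, length = 1, mean = 1/1 ≈ 1.000
  cycle 0 → 1 → 0: weight = 12, length = 2, mean = 12/2 ≈ 6.000
  cycle 1 → 0 → 1: weight = 12, length = 2, mean = 12/2 ≈ 6.000
Minimum mean = 1.000, attained e.g. along the cycle 1 → 1 with weight 1 and length 1. So λ(A) = 1/1 = 1.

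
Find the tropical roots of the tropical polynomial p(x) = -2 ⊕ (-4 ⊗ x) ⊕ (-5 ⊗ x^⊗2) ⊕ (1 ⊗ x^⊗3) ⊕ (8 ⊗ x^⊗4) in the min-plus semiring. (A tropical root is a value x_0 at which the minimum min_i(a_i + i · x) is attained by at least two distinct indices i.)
Roots: {-7, -6, 1, 2}

Each tropical root is a break point of the lower envelope of the lines y = a_i + i · x (there are 5 lines, with slopes 0, 1, ..., 4). Only the lines that attain the minimum somewhere contribute to roots; other lines are dominated. Here the surviving (envelope) indices are i = 4, i = 3, i = 2, i = 1, i = 0.
Intersections between consecutive envelope lines give the roots: for adjacent envelope indices i < j the intersection is x = (a_i − a_j) / (j − i). Reading off the sorted break points: {-7, -6, 1, 2}.
Verification: at each break x_0, at least two indices attain the minimum of min_i(a_i + i · x_0).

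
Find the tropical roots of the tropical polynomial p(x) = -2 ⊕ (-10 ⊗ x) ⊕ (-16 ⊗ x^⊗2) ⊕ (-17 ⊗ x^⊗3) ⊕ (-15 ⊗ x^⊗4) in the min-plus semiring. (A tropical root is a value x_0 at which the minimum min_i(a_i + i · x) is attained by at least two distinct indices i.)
Roots: {-2, 1, 6, 8}

Each tropical root is a break point of the lower envelope of the lines y = a_i + i · x (there are 5 lines, with slopes 0, 1, ..., 4). Only the lines that attain the minimum somewhere contribute to roots; other lines are dominated. Here the surviving (envelope) indices are i = 4, i = 3, i = 2, i = 1, i = 0.
Intersections between consecutive envelope lines give the roots: for adjacent envelope indices i < j the intersection is x = (a_i − a_j) / (j − i). Reading off the sorted break points: {-2, 1, 6, 8}.
Verification: at each break x_0, at least two indices attain the minimum of min_i(a_i + i · x_0).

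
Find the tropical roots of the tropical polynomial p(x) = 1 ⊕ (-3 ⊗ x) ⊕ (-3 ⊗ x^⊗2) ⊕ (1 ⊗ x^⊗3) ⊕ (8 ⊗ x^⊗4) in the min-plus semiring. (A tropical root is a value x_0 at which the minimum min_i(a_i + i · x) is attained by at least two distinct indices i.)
Roots: {-7, -4, 0, 4}

Each tropical root is a break point of the lower envelope of the lines y = a_i + i · x (there are 5 lines, with slopes 0, 1, ..., 4). Only the lines that attain the minimum somewhere contribute to roots; other lines are dominated. Here the surviving (envelope) indices are i = 4, i = 3, i = 2, i = 1, i = 0.
Intersections between consecutive envelope lines give the roots: for adjacent envelope indices i < j the intersection is x = (a_i − a_j) / (j − i). Reading off the sorted break points: {-7, -4, 0, 4}.
Verification: at each break x_0, at least two indices attain the minimum of min_i(a_i + i · x_0).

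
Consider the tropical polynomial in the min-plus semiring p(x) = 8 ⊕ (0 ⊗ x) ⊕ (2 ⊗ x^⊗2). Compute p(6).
p(6) = 6

A tropical monomial a ⊗ x^⊗i evaluates to a + i · x. Evaluating each term at x = 6:
  Term 0 contributes 8 + 0 · 6 = 8
  Term 1 contributes 0 + 1 · 6 = 6
  Term 2 contributes 2 + 2 · 6 = 14
p(6) = ⊕ of these = min[8, 6, 14] = 6.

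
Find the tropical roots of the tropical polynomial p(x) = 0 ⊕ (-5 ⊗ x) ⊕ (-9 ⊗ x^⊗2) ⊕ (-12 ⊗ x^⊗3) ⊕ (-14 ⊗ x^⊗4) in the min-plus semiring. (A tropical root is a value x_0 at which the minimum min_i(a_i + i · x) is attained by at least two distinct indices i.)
Roots: {2, 3, 4, 5}

Each tropical root is a break point of the lower envelope of the lines y = a_i + i · x (there are 5 lines, with slopes 0, 1, ..., 4). Only the lines that attain the minimum somewhere contribute to roots; other lines are dominated. Here the surviving (envelope) indices are i = 4, i = 3, i = 2, i = 1, i = 0.
Intersections between consecutive envelope lines give the roots: for adjacent envelope indices i < j the intersection is x = (a_i − a_j) / (j − i). Reading off the sorted break points: {2, 3, 4, 5}.
Verification: at each break x_0, at least two indices attain the minimum of min_i(a_i + i · x_0).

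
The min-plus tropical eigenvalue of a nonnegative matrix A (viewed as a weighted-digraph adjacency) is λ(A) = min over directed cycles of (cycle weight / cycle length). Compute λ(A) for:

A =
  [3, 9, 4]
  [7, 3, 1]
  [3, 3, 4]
λ(A) = 2

Enumerate directed cycles and compute their means (weight / length). Sample:
  cycle 0 → 0: weight = 3, length = 1, mean = 3/1 ≈ 3.000
  cycle 1 → 1: weight = 3, length = 1, mean = 3/1 ≈ 3.000
  cycle 2 → 2: weight = 4, length = 1, mean = 4/1 ≈ 4.000
  cycle 0 → 1 → 0: weight = 16, length = 2, mean = 16/2 ≈ 8.000
  cycle 0 → 2 → 0: weight = 7, length = 2, mean = 7/2 ≈ 3.500
  cycle 1 → 0 → 1: weight = 16, length = 2, mean = 16/2 ≈ 8.000
Minimum mean = 2.000, attained e.g. along the cycle 1 → 2 → 1 with weight 4 and length 2. So λ(A) = 4/2 = 2.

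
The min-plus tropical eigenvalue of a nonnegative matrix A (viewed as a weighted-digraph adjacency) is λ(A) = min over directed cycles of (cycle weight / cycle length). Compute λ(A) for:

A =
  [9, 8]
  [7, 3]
λ(A) = 3

Enumerate directed cycles and compute their means (weight / length). Sample:
  cycle 0 → 0: weight = 9, length = 1, mean = 9/1 ≈ 9.000
  cycle 1 → 1: weight = 3, length = 1, mean = 3/1 ≈ 3.000
  cycle 0 → 1 → 0: weight = 15, length = 2, mean = 15/2 ≈ 7.500
  cycle 1 → 0 → 1: weight = 15, length = 2, mean = 15/2 ≈ 7.500
Minimum mean = 3.000, attained e.g. along the cycle 1 → 1 with weight 3 and length 1. So λ(A) = 3/1 = 3.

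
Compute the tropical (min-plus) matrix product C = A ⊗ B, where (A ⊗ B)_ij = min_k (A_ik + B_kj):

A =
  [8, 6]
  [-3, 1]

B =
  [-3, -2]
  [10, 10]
A ⊗ B =
  [5, 6]
  [-6, -5]

Apply the min-plus product entry-by-entry:
  C[0][0] = min over k of (A[0][0] + B[0][0] = 8 + -3 = 5, A[0][1] + B[1][0] = 6 + 10 = 16) = 5 (attained at k = 0)
  C[0][1] = min over k of (A[0][0] + B[0][1] = 8 + -2 = 6, A[0][1] + B[1][1] = 6 + 10 = 16) = 6 (attained at k = 0)
  C[1][0] = min over k of (A[1][0] + B[0][0] = -3 + -3 = -6, A[1][1] + B[1][0] = 1 + 10 = 11) = -6 (attained at k = 0)
  C[1][1] = min over k of (A[1][0] + B[0][1] = -3 + -2 = -5, A[1][1] + B[1][1] = 1 + 10 = 11) = -5 (attained at k = 0)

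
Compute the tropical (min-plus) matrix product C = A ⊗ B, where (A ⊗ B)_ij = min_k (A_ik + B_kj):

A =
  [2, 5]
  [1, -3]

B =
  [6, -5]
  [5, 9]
A ⊗ B =
  [8, -3]
  [2, -4]

Apply the min-plus product entry-by-entry:
  C[0][0] = min over k of (A[0][0] + B[0][0] = 2 + 6 = 8, A[0][1] + B[1][0] = 5 + 5 = 10) = 8 (attained at k = 0)
  C[0][1] = min over k of (A[0][0] + B[0][1] = 2 + -5 = -3, A[0][1] + B[1][1] = 5 + 9 = 14) = -3 (attained at k = 0)
  C[1][0] = min over k of (A[1][0] + B[0][0] = 1 + 6 = 7, A[1][1] + B[1][0] = -3 + 5 = 2) = 2 (attained at k = 1)
  C[1][1] = min over k of (A[1][0] + B[0][1] = 1 + -5 = -4, A[1][1] + B[1][1] = -3 + 9 = 6) = -4 (attained at k = 0)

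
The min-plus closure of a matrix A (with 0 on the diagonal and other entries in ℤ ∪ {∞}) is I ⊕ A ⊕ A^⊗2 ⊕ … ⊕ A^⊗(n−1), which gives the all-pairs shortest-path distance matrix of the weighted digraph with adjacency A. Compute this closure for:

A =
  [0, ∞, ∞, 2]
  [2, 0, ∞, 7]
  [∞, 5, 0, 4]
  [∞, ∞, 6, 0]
Closure =
  [0, 13, 8, 2]
  [2, 0, 10, 4]
  [7, 5, 0, 4]
  [13, 11, 6, 0]

This is the Floyd-Warshall all-pairs shortest-path computation. For each intermediate vertex k = 0, 1, …, 3, update dist[i][j] ← min(dist[i][j], dist[i][k] + dist[k][j]). The final matrix gives, for each (i, j), the minimum total weight of any directed path from i to j (possibly empty when i = j).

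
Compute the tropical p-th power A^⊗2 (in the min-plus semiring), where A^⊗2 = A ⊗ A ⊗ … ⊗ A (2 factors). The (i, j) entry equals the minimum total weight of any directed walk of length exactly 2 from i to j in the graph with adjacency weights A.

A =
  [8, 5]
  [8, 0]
A^⊗2 =
  [13, 5]
  [8, 0]

Each entry (A^⊗2)_ij equals the minimum over all length-2 walks i = v_0 → v_1 → … → v_2 = j of Σ_t A[v_t][v_{t+1}]. For example, for (i, j) = (0, 1) we minimise over 2 possible intermediate vertex sequences; the minimum is 5, attained along the walk 0 → 1 → 1.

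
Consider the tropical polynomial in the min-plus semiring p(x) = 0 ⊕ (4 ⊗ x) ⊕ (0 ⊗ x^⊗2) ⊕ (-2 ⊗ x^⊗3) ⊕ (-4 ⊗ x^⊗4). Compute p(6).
p(6) = 0

A tropical monomial a ⊗ x^⊗i evaluates to a + i · x. Evaluating each term at x = 6:
  Term 0 contributes 0 + 0 · 6 = 0
  Term 1 contributes 4 + 1 · 6 = 10
  Term 2 contributes 0 + 2 · 6 = 12
  Term 3 contributes -2 + 3 · 6 = 16
  Term 4 contributes -4 + 4 · 6 = 20
p(6) = ⊕ of these = min[0, 10, 12, 16, 20] = 0.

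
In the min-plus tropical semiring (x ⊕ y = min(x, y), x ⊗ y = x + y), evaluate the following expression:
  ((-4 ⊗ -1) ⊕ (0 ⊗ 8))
((-4 ⊗ -1) ⊕ (0 ⊗ 8)) = -5

Expand innermost to outermost. Recall ⊕ takes the minimum of its arguments and ⊗ takes their sum. Working out the expression ((-4 ⊗ -1) ⊕ (0 ⊗ 8)) gives -5.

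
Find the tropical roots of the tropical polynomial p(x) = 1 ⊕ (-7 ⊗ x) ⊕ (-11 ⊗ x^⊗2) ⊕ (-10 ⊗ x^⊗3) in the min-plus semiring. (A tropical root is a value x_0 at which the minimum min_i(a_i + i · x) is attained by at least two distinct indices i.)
Roots: {-1, 4, 8}

Each tropical root is a break point of the lower envelope of the lines y = a_i + i · x (there are 4 lines, with slopes 0, 1, ..., 3). Only the lines that attain the minimum somewhere contribute to roots; other lines are dominated. Here the surviving (envelope) indices are i = 3, i = 2, i = 1, i = 0.
Intersections between consecutive envelope lines give the roots: for adjacent envelope indices i < j the intersection is x = (a_i − a_j) / (j − i). Reading off the sorted break points: {-1, 4, 8}.
Verification: at each break x_0, at least two indices attain the minimum of min_i(a_i + i · x_0).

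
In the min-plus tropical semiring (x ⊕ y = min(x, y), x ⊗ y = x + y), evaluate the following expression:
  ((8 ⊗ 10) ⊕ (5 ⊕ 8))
((8 ⊗ 10) ⊕ (5 ⊕ 8)) = 5

Expand innermost to outermost. Recall ⊕ takes the minimum of its arguments and ⊗ takes their sum. Working out the expression ((8 ⊗ 10) ⊕ (5 ⊕ 8)) gives 5.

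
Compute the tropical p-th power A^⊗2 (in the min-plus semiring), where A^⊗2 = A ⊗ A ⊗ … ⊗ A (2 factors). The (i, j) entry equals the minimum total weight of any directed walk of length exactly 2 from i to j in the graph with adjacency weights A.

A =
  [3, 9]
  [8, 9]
A^⊗2 =
  [6, 12]
  [11, 17]

Each entry (A^⊗2)_ij equals the minimum over all length-2 walks i = v_0 → v_1 → … → v_2 = j of Σ_t A[v_t][v_{t+1}]. For example, for (i, j) = (0, 1) we minimise over 2 possible intermediate vertex sequences; the minimum is 12, attained along the walk 0 → 0 → 1.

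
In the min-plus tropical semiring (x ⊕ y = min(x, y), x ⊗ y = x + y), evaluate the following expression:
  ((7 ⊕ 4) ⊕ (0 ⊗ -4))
((7 ⊕ 4) ⊕ (0 ⊗ -4)) = -4

Expand innermost to outermost. Recall ⊕ takes the minimum of its arguments and ⊗ takes their sum. Working out the expression ((7 ⊕ 4) ⊕ (0 ⊗ -4)) gives -4.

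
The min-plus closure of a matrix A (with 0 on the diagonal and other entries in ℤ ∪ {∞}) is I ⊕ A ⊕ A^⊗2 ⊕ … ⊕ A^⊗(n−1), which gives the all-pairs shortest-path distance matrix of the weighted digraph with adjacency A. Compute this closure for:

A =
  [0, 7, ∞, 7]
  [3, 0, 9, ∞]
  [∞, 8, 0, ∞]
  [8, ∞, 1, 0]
Closure =
  [0, 7, 8, 7]
  [3, 0, 9, 10]
  [11, 8, 0, 18]
  [8, 9, 1, 0]

This is the Floyd-Warshall all-pairs shortest-path computation. For each intermediate vertex k = 0, 1, …, 3, update dist[i][j] ← min(dist[i][j], dist[i][k] + dist[k][j]). The final matrix gives, for each (i, j), the minimum total weight of any directed path from i to j (possibly empty when i = j).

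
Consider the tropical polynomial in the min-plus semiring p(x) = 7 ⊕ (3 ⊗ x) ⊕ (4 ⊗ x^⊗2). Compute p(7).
p(7) = 7

A tropical monomial a ⊗ x^⊗i evaluates to a + i · x. Evaluating each term at x = 7:
  Term 0 contributes 7 + 0 · 7 = 7
  Term 1 contributes 3 + 1 · 7 = 10
  Term 2 contributes 4 + 2 · 7 = 18
p(7) = ⊕ of these = min[7, 10, 18] = 7.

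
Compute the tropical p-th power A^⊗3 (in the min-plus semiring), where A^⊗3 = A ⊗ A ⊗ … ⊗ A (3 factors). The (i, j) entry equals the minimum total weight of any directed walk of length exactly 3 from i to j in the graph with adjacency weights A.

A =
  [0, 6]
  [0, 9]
A^⊗3 =
  [0, 6]
  [0, 6]

Each entry (A^⊗3)_ij equals the minimum over all length-3 walks i = v_0 → v_1 → … → v_3 = j of Σ_t A[v_t][v_{t+1}]. For example, for (i, j) = (0, 1) we minimise over 4 possible intermediate vertex sequences; the minimum is 6, attained along the walk 0 → 0 → 0 → 1.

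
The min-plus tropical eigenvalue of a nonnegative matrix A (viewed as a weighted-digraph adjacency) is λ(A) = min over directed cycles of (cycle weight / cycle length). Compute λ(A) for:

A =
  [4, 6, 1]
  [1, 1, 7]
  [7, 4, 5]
λ(A) = 1

Enumerate directed cycles and compute their means (weight / length). Sample:
  cycle 0 → 0: weight = 4, length = 1, mean = 4/1 ≈ 4.000
  cycle 1 → 1: weight = 1, length = 1, mean = 1/1 ≈ 1.000
  cycle 2 → 2: weight = 5, length = 1, mean = 5/1 ≈ 5.000
  cycle 0 → 1 → 0: weight = 7, length = 2, mean = 7/2 ≈ 3.500
  cycle 0 → 2 → 0: weight = 8, length = 2, mean = 8/2 ≈ 4.000
  cycle 1 → 0 → 1: weight = 7, length = 2, mean = 7/2 ≈ 3.500
Minimum mean = 1.000, attained e.g. along the cycle 1 → 1 with weight 1 and length 1. So λ(A) = 1/1 = 1.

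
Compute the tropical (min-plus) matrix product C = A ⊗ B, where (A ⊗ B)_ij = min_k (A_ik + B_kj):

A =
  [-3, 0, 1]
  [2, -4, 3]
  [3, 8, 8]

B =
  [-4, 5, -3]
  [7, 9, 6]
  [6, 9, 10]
A ⊗ B =
  [-7, 2, -6]
  [-2, 5, -1]
  [-1, 8, 0]

Apply the min-plus product entry-by-entry:
  C[0][0] = min over k of (A[0][0] + B[0][0] = -3 + -4 = -7, A[0][1] + B[1][0] = 0 + 7 = 7, A[0][2] + B[2][0] = 1 + 6 = 7) = -7 (attained at k = 0)
  C[0][1] = min over k of (A[0][0] + B[0][1] = -3 + 5 = 2, A[0][1] + B[1][1] = 0 + 9 = 9, A[0][2] + B[2][1] = 1 + 9 = 10) = 2 (attained at k = 0)
  C[0][2] = min over k of (A[0][0] + B[0][2] = -3 + -3 = -6, A[0][1] + B[1][2] = 0 + 6 = 6, A[0][2] + B[2][2] = 1 + 10 = 11) = -6 (attained at k = 0)
  C[1][0] = min over k of (A[1][0] + B[0][0] = 2 + -4 = -2, A[1][1] + B[1][0] = -4 + 7 = 3, A[1][2] + B[2][0] = 3 + 6 = 9) = -2 (attained at k = 0)
  C[1][1] = min over k of (A[1][0] + B[0][1] = 2 + 5 = 7, A[1][1] + B[1][1] = -4 + 9 = 5, A[1][2] + B[2][1] = 3 + 9 = 12) = 5 (attained at k = 1)
  C[1][2] = min over k of (A[1][0] + B[0][2] = 2 + -3 = -1, A[1][1] + B[1][2] = -4 + 6 = 2, A[1][2] + B[2][2] = 3 + 10 = 13) = -1 (attained at k = 0)
  C[2][0] = min over k of (A[2][0] + B[0][0] = 3 + -4 = -1, A[2][1] + B[1][0] = 8 + 7 = 15, A[2][2] + B[2][0] = 8 + 6 = 14) = -1 (attained at k = 0)
  C[2][1] = min over k of (A[2][0] + B[0][1] = 3 + 5 = 8, A[2][1] + B[1][1] = 8 + 9 = 17, A[2][2] + B[2][1] = 8 + 9 = 17) = 8 (attained at k = 0)
  C[2][2] = min over k of (A[2][0] + B[0][2] = 3 + -3 = 0, A[2][1] + B[1][2] = 8 + 6 = 14, A[2][2] + B[2][2] = 8 + 10 = 18) = 0 (attained at k = 0)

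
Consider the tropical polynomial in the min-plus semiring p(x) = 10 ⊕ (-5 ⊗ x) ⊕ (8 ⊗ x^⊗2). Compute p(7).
p(7) = 2

A tropical monomial a ⊗ x^⊗i evaluates to a + i · x. Evaluating each term at x = 7:
  Term 0 contributes 10 + 0 · 7 = 10
  Term 1 contributes -5 + 1 · 7 = 2
  Term 2 contributes 8 + 2 · 7 = 22
p(7) = ⊕ of these = min[10, 2, 22] = 2.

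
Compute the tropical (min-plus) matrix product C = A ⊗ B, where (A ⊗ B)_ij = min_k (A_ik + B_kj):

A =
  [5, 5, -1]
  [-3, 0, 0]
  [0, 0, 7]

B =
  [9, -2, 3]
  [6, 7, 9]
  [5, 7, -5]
A ⊗ B =
  [4, 3, -6]
  [5, -5, -5]
  [6, -2, 2]

Apply the min-plus product entry-by-entry:
  C[0][0] = min over k of (A[0][0] + B[0][0] = 5 + 9 = 14, A[0][1] + B[1][0] = 5 + 6 = 11, A[0][2] + B[2][0] = -1 + 5 = 4) = 4 (attained at k = 2)
  C[0][1] = min over k of (A[0][0] + B[0][1] = 5 + -2 = 3, A[0][1] + B[1][1] = 5 + 7 = 12, A[0][2] + B[2][1] = -1 + 7 = 6) = 3 (attained at k = 0)
  C[0][2] = min over k of (A[0][0] + B[0][2] = 5 + 3 = 8, A[0][1] + B[1][2] = 5 + 9 = 14, A[0][2] + B[2][2] = -1 + -5 = -6) = -6 (attained at k = 2)
  C[1][0] = min over k of (A[1][0] + B[0][0] = -3 + 9 = 6, A[1][1] + B[1][0] = 0 + 6 = 6, A[1][2] + B[2][0] = 0 + 5 = 5) = 5 (attained at k = 2)
  C[1][1] = min over k of (A[1][0] + B[0][1] = -3 + -2 = -5, A[1][1] + B[1][1] = 0 + 7 = 7, A[1][2] + B[2][1] = 0 + 7 = 7) = -5 (attained at k = 0)
  C[1][2] = min over k of (A[1][0] + B[0][2] = -3 + 3 = 0, A[1][1] + B[1][2] = 0 + 9 = 9, A[1][2] + B[2][2] = 0 + -5 = -5) = -5 (attained at k = 2)
  C[2][0] = min over k of (A[2][0] + B[0][0] = 0 + 9 = 9, A[2][1] + B[1][0] = 0 + 6 = 6, A[2][2] + B[2][0] = 7 + 5 = 12) = 6 (attained at k = 1)
  C[2][1] = min over k of (A[2][0] + B[0][1] = 0 + -2 = -2, A[2][1] + B[1][1] = 0 + 7 = 7, A[2][2] + B[2][1] = 7 + 7 = 14) = -2 (attained at k = 0)
  C[2][2] = min over k of (A[2][0] + B[0][2] = 0 + 3 = 3, A[2][1] + B[1][2] = 0 + 9 = 9, A[2][2] + B[2][2] = 7 + -5 = 2) = 2 (attained at k = 2)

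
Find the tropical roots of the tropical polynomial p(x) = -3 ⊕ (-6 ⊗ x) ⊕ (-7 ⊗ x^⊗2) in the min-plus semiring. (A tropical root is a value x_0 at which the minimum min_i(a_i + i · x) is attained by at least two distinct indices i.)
Roots: {1, 3}

Each tropical root is a break point of the lower envelope of the lines y = a_i + i · x (there are 3 lines, with slopes 0, 1, ..., 2). Only the lines that attain the minimum somewhere contribute to roots; other lines are dominated. Here the surviving (envelope) indices are i = 2, i = 1, i = 0.
Intersections between consecutive envelope lines give the roots: for adjacent envelope indices i < j the intersection is x = (a_i − a_j) / (j − i). Reading off the sorted break points: {1, 3}.
Verification: at each break x_0, at least two indices attain the minimum of min_i(a_i + i · x_0).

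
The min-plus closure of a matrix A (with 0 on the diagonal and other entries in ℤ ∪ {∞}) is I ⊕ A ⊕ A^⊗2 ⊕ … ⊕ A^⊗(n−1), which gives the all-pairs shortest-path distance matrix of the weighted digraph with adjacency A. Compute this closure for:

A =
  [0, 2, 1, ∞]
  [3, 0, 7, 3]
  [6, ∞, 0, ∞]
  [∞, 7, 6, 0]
Closure =
  [0, 2, 1, 5]
  [3, 0, 4, 3]
  [6, 8, 0, 11]
  [10, 7, 6, 0]

This is the Floyd-Warshall all-pairs shortest-path computation. For each intermediate vertex k = 0, 1, …, 3, update dist[i][j] ← min(dist[i][j], dist[i][k] + dist[k][j]). The final matrix gives, for each (i, j), the minimum total weight of any directed path from i to j (possibly empty when i = j).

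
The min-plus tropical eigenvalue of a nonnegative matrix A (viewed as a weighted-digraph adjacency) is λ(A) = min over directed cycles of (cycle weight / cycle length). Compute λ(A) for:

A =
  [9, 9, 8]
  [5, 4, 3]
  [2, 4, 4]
λ(A) = 7/2

Enumerate directed cycles and compute their means (weight / length). Sample:
  cycle 0 → 0: weight = 9, length = 1, mean = 9/1 ≈ 9.000
  cycle 1 → 1: weight = 4, length = 1, mean = 4/1 ≈ 4.000
  cycle 2 → 2: weight = 4, length = 1, mean = 4/1 ≈ 4.000
  cycle 0 → 1 → 0: weight = 14, length = 2, mean = 14/2 ≈ 7.000
  cycle 0 → 2 → 0: weight = 10, length = 2, mean = 10/2 ≈ 5.000
  cycle 1 → 0 → 1: weight = 14, length = 2, mean = 14/2 ≈ 7.000
Minimum mean = 3.500, attained e.g. along the cycle 1 → 2 → 1 with weight 7 and length 2. So λ(A) = 7/2 = 7/2.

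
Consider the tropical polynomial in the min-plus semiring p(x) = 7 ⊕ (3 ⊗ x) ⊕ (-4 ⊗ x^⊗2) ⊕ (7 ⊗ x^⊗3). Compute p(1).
p(1) = -2

A tropical monomial a ⊗ x^⊗i evaluates to a + i · x. Evaluating each term at x = 1:
  Term 0 contributes 7 + 0 · 1 = 7
  Term 1 contributes 3 + 1 · 1 = 4
  Term 2 contributes -4 + 2 · 1 = -2
  Term 3 contributes 7 + 3 · 1 = 10
p(1) = ⊕ of these = min[7, 4, -2, 10] = -2.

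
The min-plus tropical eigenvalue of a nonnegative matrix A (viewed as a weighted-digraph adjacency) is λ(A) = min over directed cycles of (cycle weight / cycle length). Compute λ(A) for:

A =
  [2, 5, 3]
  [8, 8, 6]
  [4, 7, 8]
λ(A) = 2

Enumerate directed cycles and compute their means (weight / length). Sample:
  cycle 0 → 0: weight = 2, length = 1, mean = 2/1 ≈ 2.000
  cycle 1 → 1: weight = 8, length = 1, mean = 8/1 ≈ 8.000
  cycle 2 → 2: weight = 8, length = 1, mean = 8/1 ≈ 8.000
  cycle 0 → 1 → 0: weight = 13, length = 2, mean = 13/2 ≈ 6.500
  cycle 0 → 2 → 0: weight = 7, length = 2, mean = 7/2 ≈ 3.500
  cycle 1 → 0 → 1: weight = 13, length = 2, mean = 13/2 ≈ 6.500
Minimum mean = 2.000, attained e.g. along the cycle 0 → 0 with weight 2 and length 1. So λ(A) = 2/1 = 2.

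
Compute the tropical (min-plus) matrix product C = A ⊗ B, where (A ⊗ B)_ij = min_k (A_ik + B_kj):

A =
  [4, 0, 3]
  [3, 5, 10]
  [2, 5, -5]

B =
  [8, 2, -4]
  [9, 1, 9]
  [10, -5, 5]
A ⊗ B =
  [9, -2, 0]
  [11, 5, -1]
  [5, -10, -2]

Apply the min-plus product entry-by-entry:
  C[0][0] = min over k of (A[0][0] + B[0][0] = 4 + 8 = 12, A[0][1] + B[1][0] = 0 + 9 = 9, A[0][2] + B[2][0] = 3 + 10 = 13) = 9 (attained at k = 1)
  C[0][1] = min over k of (A[0][0] + B[0][1] = 4 + 2 = 6, A[0][1] + B[1][1] = 0 + 1 = 1, A[0][2] + B[2][1] = 3 + -5 = -2) = -2 (attained at k = 2)
  C[0][2] = min over k of (A[0][0] + B[0][2] = 4 + -4 = 0, A[0][1] + B[1][2] = 0 + 9 = 9, A[0][2] + B[2][2] = 3 + 5 = 8) = 0 (attained at k = 0)
  C[1][0] = min over k of (A[1][0] + B[0][0] = 3 + 8 = 11, A[1][1] + B[1][0] = 5 + 9 = 14, A[1][2] + B[2][0] = 10 + 10 = 20) = 11 (attained at k = 0)
  C[1][1] = min over k of (A[1][0] + B[0][1] = 3 + 2 = 5, A[1][1] + B[1][1] = 5 + 1 = 6, A[1][2] + B[2][1] = 10 + -5 = 5) = 5 (attained at k = 0)
  C[1][2] = min over k of (A[1][0] + B[0][2] = 3 + -4 = -1, A[1][1] + B[1][2] = 5 + 9 = 14, A[1][2] + B[2][2] = 10 + 5 = 15) = -1 (attained at k = 0)
  C[2][0] = min over k of (A[2][0] + B[0][0] = 2 + 8 = 10, A[2][1] + B[1][0] = 5 + 9 = 14, A[2][2] + B[2][0] = -5 + 10 = 5) = 5 (attained at k = 2)
  C[2][1] = min over k of (A[2][0] + B[0][1] = 2 + 2 = 4, A[2][1] + B[1][1] = 5 + 1 = 6, A[2][2] + B[2][1] = -5 + -5 = -10) = -10 (attained at k = 2)
  C[2][2] = min over k of (A[2][0] + B[0][2] = 2 + -4 = -2, A[2][1] + B[1][2] = 5 + 9 = 14, A[2][2] + B[2][2] = -5 + 5 = 0) = -2 (attained at k = 0)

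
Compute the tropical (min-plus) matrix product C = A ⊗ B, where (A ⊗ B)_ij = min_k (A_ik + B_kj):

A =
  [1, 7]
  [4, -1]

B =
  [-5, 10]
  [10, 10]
A ⊗ B =
  [-4, 11]
  [-1, 9]

Apply the min-plus product entry-by-entry:
  C[0][0] = min over k of (A[0][0] + B[0][0] = 1 + -5 = -4, A[0][1] + B[1][0] = 7 + 10 = 17) = -4 (attained at k = 0)
  C[0][1] = min over k of (A[0][0] + B[0][1] = 1 + 10 = 11, A[0][1] + B[1][1] = 7 + 10 = 17) = 11 (attained at k = 0)
  C[1][0] = min over k of (A[1][0] + B[0][0] = 4 + -5 = -1, A[1][1] + B[1][0] = -1 + 10 = 9) = -1 (attained at k = 0)
  C[1][1] = min over k of (A[1][0] + B[0][1] = 4 + 10 = 14, A[1][1] + B[1][1] = -1 + 10 = 9) = 9 (attained at k = 1)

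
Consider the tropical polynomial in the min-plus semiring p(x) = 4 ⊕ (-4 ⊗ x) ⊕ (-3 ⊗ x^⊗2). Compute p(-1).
p(-1) = -5

A tropical monomial a ⊗ x^⊗i evaluates to a + i · x. Evaluating each term at x = -1:
  Term 0 contributes 4 + 0 · -1 = 4
  Term 1 contributes -4 + 1 · -1 = -5
  Term 2 contributes -3 + 2 · -1 = -5
p(-1) = ⊕ of these = min[4, -5, -5] = -5.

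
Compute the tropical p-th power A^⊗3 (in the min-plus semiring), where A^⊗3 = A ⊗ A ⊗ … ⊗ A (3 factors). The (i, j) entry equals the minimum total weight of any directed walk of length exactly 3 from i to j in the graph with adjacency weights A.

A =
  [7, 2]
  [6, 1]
A^⊗3 =
  [9, 4]
  [8, 3]

Each entry (A^⊗3)_ij equals the minimum over all length-3 walks i = v_0 → v_1 → … → v_3 = j of Σ_t A[v_t][v_{t+1}]. For example, for (i, j) = (0, 1) we minimise over 4 possible intermediate vertex sequences; the minimum is 4, attained along the walk 0 → 1 → 1 → 1.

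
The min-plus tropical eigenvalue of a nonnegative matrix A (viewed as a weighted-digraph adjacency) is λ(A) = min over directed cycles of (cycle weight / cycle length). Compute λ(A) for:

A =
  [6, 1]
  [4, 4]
λ(A) = 5/2

Enumerate directed cycles and compute their means (weight / length). Sample:
  cycle 0 → 0: weight = 6, length = 1, mean = 6/1 ≈ 6.000
  cycle 1 → 1: weight = 4, length = 1, mean = 4/1 ≈ 4.000
  cycle 0 → 1 → 0: weight = 5, length = 2, mean = 5/2 ≈ 2.500
  cycle 1 → 0 → 1: weight = 5, length = 2, mean = 5/2 ≈ 2.500
Minimum mean = 2.500, attained e.g. along the cycle 0 → 1 → 0 with weight 5 and length 2. So λ(A) = 5/2 = 5/2.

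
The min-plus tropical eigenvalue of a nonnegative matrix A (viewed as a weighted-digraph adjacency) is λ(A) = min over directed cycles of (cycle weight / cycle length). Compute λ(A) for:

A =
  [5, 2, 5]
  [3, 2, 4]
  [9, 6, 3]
λ(A) = 2

Enumerate directed cycles and compute their means (weight / length). Sample:
  cycle 0 → 0: weight = 5, length = 1, mean = 5/1 ≈ 5.000
  cycle 1 → 1: weight = 2, length = 1, mean = 2/1 ≈ 2.000
  cycle 2 → 2: weight = 3, length = 1, mean = 3/1 ≈ 3.000
  cycle 0 → 1 → 0: weight = 5, length = 2, mean = 5/2 ≈ 2.500
  cycle 0 → 2 → 0: weight = 14, length = 2, mean = 14/2 ≈ 7.000
  cycle 1 → 0 → 1: weight = 5, length = 2, mean = 5/2 ≈ 2.500
Minimum mean = 2.000, attained e.g. along the cycle 1 → 1 with weight 2 and length 1. So λ(A) = 2/1 = 2.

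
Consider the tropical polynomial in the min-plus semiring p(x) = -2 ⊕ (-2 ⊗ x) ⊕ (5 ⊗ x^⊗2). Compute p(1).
p(1) = -2

A tropical monomial a ⊗ x^⊗i evaluates to a + i · x. Evaluating each term at x = 1:
  Term 0 contributes -2 + 0 · 1 = -2
  Term 1 contributes -2 + 1 · 1 = -1
  Term 2 contributes 5 + 2 · 1 = 7
p(1) = ⊕ of these = min[-2, -1, 7] = -2.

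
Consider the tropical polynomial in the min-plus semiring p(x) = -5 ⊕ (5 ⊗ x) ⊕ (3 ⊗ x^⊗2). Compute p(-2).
p(-2) = -5

A tropical monomial a ⊗ x^⊗i evaluates to a + i · x. Evaluating each term at x = -2:
  Term 0 contributes -5 + 0 · -2 = -5
  Term 1 contributes 5 + 1 · -2 = 3
  Term 2 contributes 3 + 2 · -2 = -1
p(-2) = ⊕ of these = min[-5, 3, -1] = -5.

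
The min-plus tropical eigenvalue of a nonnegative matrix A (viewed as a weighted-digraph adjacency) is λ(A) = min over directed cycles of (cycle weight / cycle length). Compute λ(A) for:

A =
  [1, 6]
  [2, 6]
λ(A) = 1

Enumerate directed cycles and compute their means (weight / length). Sample:
  cycle 0 → 0: weight = 1, length = 1, mean = 1/1 ≈ 1.000
  cycle 1 → 1: weight = 6, length = 1, mean = 6/1 ≈ 6.000
  cycle 0 → 1 → 0: weight = 8, length = 2, mean = 8/2 ≈ 4.000
  cycle 1 → 0 → 1: weight = 8, length = 2, mean = 8/2 ≈ 4.000
Minimum mean = 1.000, attained e.g. along the cycle 0 → 0 with weight 1 and length 1. So λ(A) = 1/1 = 1.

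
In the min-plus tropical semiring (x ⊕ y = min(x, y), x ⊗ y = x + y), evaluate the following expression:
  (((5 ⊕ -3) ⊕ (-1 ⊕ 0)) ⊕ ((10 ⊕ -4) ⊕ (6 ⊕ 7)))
(((5 ⊕ -3) ⊕ (-1 ⊕ 0)) ⊕ ((10 ⊕ -4) ⊕ (6 ⊕ 7))) = -4

Expand innermost to outermost. Recall ⊕ takes the minimum of its arguments and ⊗ takes their sum. Working out the expression (((5 ⊕ -3) ⊕ (-1 ⊕ 0)) ⊕ ((10 ⊕ -4) ⊕ (6 ⊕ 7))) gives -4.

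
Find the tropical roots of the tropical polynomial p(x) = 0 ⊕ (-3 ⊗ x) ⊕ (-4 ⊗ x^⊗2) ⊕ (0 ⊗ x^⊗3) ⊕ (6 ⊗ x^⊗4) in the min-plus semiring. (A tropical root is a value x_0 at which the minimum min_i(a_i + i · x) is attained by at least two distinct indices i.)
Roots: {-6, -4, 1, 3}

Each tropical root is a break point of the lower envelope of the lines y = a_i + i · x (there are 5 lines, with slopes 0, 1, ..., 4). Only the lines that attain the minimum somewhere contribute to roots; other lines are dominated. Here the surviving (envelope) indices are i = 4, i = 3, i = 2, i = 1, i = 0.
Intersections between consecutive envelope lines give the roots: for adjacent envelope indices i < j the intersection is x = (a_i − a_j) / (j − i). Reading off the sorted break points: {-6, -4, 1, 3}.
Verification: at each break x_0, at least two indices attain the minimum of min_i(a_i + i · x_0).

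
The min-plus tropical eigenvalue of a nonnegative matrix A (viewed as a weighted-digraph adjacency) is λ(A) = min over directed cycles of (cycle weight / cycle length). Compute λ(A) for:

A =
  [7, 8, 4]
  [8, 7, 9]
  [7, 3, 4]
λ(A) = 4

Enumerate directed cycles and compute their means (weight / length). Sample:
  cycle 0 → 0: weight = 7, length = 1, mean = 7/1 ≈ 7.000
  cycle 1 → 1: weight = 7, length = 1, mean = 7/1 ≈ 7.000
  cycle 2 → 2: weight = 4, length = 1, mean = 4/1 ≈ 4.000
  cycle 0 → 1 → 0: weight = 16, length = 2, mean = 16/2 ≈ 8.000
  cycle 0 → 2 → 0: weight = 11, length = 2, mean = 11/2 ≈ 5.500
  cycle 1 → 0 → 1: weight = 16, length = 2, mean = 16/2 ≈ 8.000
Minimum mean = 4.000, attained e.g. along the cycle 2 → 2 with weight 4 and length 1. So λ(A) = 4/1 = 4.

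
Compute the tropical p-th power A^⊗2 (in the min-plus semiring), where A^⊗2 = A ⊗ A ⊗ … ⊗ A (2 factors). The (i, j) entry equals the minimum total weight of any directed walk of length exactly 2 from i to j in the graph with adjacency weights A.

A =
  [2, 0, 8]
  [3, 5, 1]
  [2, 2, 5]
A^⊗2 =
  [3, 2, 1]
  [3, 3, 6]
  [4, 2, 3]

Each entry (A^⊗2)_ij equals the minimum over all length-2 walks i = v_0 → v_1 → … → v_2 = j of Σ_t A[v_t][v_{t+1}]. For example, for (i, j) = (0, 2) we minimise over 3 possible intermediate vertex sequences; the minimum is 1, attained along the walk 0 → 1 → 2.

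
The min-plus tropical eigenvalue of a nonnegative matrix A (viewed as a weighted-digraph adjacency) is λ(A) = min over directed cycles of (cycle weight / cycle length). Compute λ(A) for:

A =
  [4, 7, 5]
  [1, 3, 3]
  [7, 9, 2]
λ(A) = 2

Enumerate directed cycles and compute their means (weight / length). Sample:
  cycle 0 → 0: weight = 4, length = 1, mean = 4/1 ≈ 4.000
  cycle 1 → 1: weight = 3, length = 1, mean = 3/1 ≈ 3.000
  cycle 2 → 2: weight = 2, length = 1, mean = 2/1 ≈ 2.000
  cycle 0 → 1 → 0: weight = 8, length = 2, mean = 8/2 ≈ 4.000
  cycle 0 → 2 → 0: weight = 12, length = 2, mean = 12/2 ≈ 6.000
  cycle 1 → 0 → 1: weight = 8, length = 2, mean = 8/2 ≈ 4.000
Minimum mean = 2.000, attained e.g. along the cycle 2 → 2 with weight 2 and length 1. So λ(A) = 2/1 = 2.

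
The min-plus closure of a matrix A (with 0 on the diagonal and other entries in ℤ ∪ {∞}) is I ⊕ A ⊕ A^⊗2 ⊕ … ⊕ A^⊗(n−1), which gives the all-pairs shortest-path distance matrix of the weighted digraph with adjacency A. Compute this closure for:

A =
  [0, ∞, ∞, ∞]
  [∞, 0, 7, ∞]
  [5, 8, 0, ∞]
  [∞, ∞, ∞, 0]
Closure =
  [0, ∞, ∞, ∞]
  [12, 0, 7, ∞]
  [5, 8, 0, ∞]
  [∞, ∞, ∞, 0]

This is the Floyd-Warshall all-pairs shortest-path computation. For each intermediate vertex k = 0, 1, …, 3, update dist[i][j] ← min(dist[i][j], dist[i][k] + dist[k][j]). The final matrix gives, for each (i, j), the minimum total weight of any directed path from i to j (possibly empty when i = j).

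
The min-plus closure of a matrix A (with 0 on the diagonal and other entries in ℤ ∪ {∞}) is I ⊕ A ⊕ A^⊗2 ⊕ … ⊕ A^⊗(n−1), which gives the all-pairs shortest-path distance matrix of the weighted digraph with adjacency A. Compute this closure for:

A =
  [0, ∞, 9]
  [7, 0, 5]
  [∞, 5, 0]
Closure =
  [0, 14, 9]
  [7, 0, 5]
  [12, 5, 0]

This is the Floyd-Warshall all-pairs shortest-path computation. For each intermediate vertex k = 0, 1, …, 2, update dist[i][j] ← min(dist[i][j], dist[i][k] + dist[k][j]). The final matrix gives, for each (i, j), the minimum total weight of any directed path from i to j (possibly empty when i = j).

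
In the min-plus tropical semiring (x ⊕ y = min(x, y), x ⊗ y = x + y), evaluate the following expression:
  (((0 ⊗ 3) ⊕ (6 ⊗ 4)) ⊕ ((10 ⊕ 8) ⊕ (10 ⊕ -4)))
(((0 ⊗ 3) ⊕ (6 ⊗ 4)) ⊕ ((10 ⊕ 8) ⊕ (10 ⊕ -4))) = -4

Expand innermost to outermost. Recall ⊕ takes the minimum of its arguments and ⊗ takes their sum. Working out the expression (((0 ⊗ 3) ⊕ (6 ⊗ 4)) ⊕ ((10 ⊕ 8) ⊕ (10 ⊕ -4))) gives -4.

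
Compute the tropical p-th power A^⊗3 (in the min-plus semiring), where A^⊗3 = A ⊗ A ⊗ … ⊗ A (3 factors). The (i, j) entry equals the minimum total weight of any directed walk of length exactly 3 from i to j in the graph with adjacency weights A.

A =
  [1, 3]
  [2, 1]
A^⊗3 =
  [3, 5]
  [4, 3]

Each entry (A^⊗3)_ij equals the minimum over all length-3 walks i = v_0 → v_1 → … → v_3 = j of Σ_t A[v_t][v_{t+1}]. For example, for (i, j) = (0, 1) we minimise over 4 possible intermediate vertex sequences; the minimum is 5, attained along the walk 0 → 0 → 0 → 1.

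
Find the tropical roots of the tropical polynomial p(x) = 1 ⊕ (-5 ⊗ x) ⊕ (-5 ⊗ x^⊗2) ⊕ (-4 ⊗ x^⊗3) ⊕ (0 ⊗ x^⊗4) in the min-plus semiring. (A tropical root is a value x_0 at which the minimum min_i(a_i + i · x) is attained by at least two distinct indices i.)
Roots: {-4, -1, 0, 6}

Each tropical root is a break point of the lower envelope of the lines y = a_i + i · x (there are 5 lines, with slopes 0, 1, ..., 4). Only the lines that attain the minimum somewhere contribute to roots; other lines are dominated. Here the surviving (envelope) indices are i = 4, i = 3, i = 2, i = 1, i = 0.
Intersections between consecutive envelope lines give the roots: for adjacent envelope indices i < j the intersection is x = (a_i − a_j) / (j − i). Reading off the sorted break points: {-4, -1, 0, 6}.
Verification: at each break x_0, at least two indices attain the minimum of min_i(a_i + i · x_0).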